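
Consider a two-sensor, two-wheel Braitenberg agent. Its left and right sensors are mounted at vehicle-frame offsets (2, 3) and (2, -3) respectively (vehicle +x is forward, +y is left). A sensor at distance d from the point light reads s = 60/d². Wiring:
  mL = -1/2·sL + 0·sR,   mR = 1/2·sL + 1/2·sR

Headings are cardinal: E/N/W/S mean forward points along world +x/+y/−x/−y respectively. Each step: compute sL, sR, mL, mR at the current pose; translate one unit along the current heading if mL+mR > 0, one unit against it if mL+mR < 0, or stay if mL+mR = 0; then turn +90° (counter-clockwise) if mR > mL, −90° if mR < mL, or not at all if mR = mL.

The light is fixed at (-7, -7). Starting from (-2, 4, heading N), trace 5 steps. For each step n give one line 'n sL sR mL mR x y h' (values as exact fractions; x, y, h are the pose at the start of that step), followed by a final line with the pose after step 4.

0 60/173 60/233 -30/173 12180/40309 -2 4 N
1 2/3 10/39 -1/3 6/13 -2 5 W
2 60/149 60/101 -30/149 7500/15049 -3 5 S
3 15/58 3/5 -15/116 249/580 -3 4 E
4 60/173 60/233 -30/173 12180/40309 -2 4 N
final -2 5 W

n=0: pose=(-2,4,N); sL=60/173, sR=60/233; mL=-30/173, mR=12180/40309; mL+mR=30/233 → advance +1; mR−mL=19170/40309 → turn +1·90°
n=1: pose=(-2,5,W); sL=2/3, sR=10/39; mL=-1/3, mR=6/13; mL+mR=5/39 → advance +1; mR−mL=31/39 → turn +1·90°
n=2: pose=(-3,5,S); sL=60/149, sR=60/101; mL=-30/149, mR=7500/15049; mL+mR=30/101 → advance +1; mR−mL=10530/15049 → turn +1·90°
n=3: pose=(-3,4,E); sL=15/58, sR=3/5; mL=-15/116, mR=249/580; mL+mR=3/10 → advance +1; mR−mL=81/145 → turn +1·90°
n=4: pose=(-2,4,N); sL=60/173, sR=60/233; mL=-30/173, mR=12180/40309; mL+mR=30/233 → advance +1; mR−mL=19170/40309 → turn +1·90°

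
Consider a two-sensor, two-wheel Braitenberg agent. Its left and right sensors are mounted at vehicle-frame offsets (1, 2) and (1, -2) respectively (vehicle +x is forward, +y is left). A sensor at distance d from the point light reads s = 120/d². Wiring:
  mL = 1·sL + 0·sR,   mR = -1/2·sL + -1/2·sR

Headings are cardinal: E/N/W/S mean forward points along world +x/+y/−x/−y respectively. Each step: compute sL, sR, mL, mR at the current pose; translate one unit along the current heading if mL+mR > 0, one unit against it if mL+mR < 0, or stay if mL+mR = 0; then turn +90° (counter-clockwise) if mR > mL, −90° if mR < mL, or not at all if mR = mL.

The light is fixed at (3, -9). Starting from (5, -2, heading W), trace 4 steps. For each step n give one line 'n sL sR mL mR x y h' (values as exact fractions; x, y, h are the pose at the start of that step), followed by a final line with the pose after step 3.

n=0: pose=(5,-2,W); sL=60/13, sR=60/41; mL=60/13, mR=-1620/533; mL+mR=840/533 → advance +1; mR−mL=-4080/533 → turn -1·90°
n=1: pose=(4,-2,N); sL=24/13, sR=120/73; mL=24/13, mR=-1656/949; mL+mR=96/949 → advance +1; mR−mL=-3408/949 → turn -1·90°
n=2: pose=(4,-1,E); sL=15/13, sR=3; mL=15/13, mR=-27/13; mL+mR=-12/13 → advance -1; mR−mL=-42/13 → turn -1·90°
n=3: pose=(3,-1,S); sL=120/53, sR=120/53; mL=120/53, mR=-120/53; mL+mR=0 → advance +0; mR−mL=-240/53 → turn -1·90°

0 60/13 60/41 60/13 -1620/533 5 -2 W
1 24/13 120/73 24/13 -1656/949 4 -2 N
2 15/13 3 15/13 -27/13 4 -1 E
3 120/53 120/53 120/53 -120/53 3 -1 S
final 3 -1 W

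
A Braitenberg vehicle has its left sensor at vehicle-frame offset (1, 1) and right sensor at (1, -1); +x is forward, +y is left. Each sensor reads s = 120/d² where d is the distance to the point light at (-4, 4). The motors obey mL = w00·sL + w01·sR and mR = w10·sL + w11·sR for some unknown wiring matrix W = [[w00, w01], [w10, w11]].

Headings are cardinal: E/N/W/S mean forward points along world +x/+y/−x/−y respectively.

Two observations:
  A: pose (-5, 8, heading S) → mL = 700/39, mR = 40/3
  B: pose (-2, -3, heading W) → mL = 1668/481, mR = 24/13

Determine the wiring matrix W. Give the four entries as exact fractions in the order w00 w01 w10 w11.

obs A: pose=(-5,8,S) → sL=40/3, sR=120/13, mL=700/39, mR=40/3
obs B: pose=(-2,-3,W) → sL=24/13, sR=120/37, mL=1668/481, mR=24/13
sensor matrix S = [[40/3, 120/13], [24/13, 120/37]]; det S = 163840/6253
solve [mL_A; mL_B] = S·[w00; w01] and [mR_A; mR_B] = S·[w10; w11]:
  w00 = 1, w01 = 1/2, w10 = 1, w11 = 0

1 1/2 1 0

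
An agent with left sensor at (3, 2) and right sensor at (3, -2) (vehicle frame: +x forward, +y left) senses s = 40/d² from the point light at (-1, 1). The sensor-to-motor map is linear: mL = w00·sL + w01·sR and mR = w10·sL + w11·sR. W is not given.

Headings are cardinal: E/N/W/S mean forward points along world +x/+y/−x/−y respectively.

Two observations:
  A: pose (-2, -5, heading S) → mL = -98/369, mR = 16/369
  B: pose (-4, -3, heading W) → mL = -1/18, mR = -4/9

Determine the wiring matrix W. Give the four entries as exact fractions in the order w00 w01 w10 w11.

obs A: pose=(-2,-5,S) → sL=20/41, sR=4/9, mL=-98/369, mR=16/369
obs B: pose=(-4,-3,W) → sL=5/9, sR=1, mL=-1/18, mR=-4/9
sensor matrix S = [[20/41, 4/9], [5/9, 1]]; det S = 800/3321
solve [mL_A; mL_B] = S·[w00; w01] and [mR_A; mR_B] = S·[w10; w11]:
  w00 = -1, w01 = 1/2, w10 = 1, w11 = -1

-1 1/2 1 -1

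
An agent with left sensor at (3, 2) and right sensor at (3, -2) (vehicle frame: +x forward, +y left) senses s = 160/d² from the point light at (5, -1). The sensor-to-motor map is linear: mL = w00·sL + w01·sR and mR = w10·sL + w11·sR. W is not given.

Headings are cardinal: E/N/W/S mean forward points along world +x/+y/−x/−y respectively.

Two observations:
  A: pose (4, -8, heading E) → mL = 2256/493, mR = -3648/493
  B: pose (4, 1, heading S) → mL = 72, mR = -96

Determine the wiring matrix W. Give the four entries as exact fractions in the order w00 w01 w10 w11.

obs A: pose=(4,-8,E) → sL=160/29, sR=32/17, mL=2256/493, mR=-3648/493
obs B: pose=(4,1,S) → sL=80, sR=16, mL=72, mR=-96
sensor matrix S = [[160/29, 32/17], [80, 16]]; det S = -30720/493
solve [mL_A; mL_B] = S·[w00; w01] and [mR_A; mR_B] = S·[w10; w11]:
  w00 = 1, w01 = -1/2, w10 = -1, w11 = -1

1 -1/2 -1 -1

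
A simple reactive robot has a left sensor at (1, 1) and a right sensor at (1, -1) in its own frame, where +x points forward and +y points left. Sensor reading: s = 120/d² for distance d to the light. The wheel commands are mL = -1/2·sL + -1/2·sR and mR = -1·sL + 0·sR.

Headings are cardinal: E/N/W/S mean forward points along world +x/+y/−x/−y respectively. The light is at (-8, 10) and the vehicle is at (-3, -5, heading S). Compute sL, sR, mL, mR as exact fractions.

30/73 15/34 -2115/4964 -30/73

left sensor world pos  = (-2, -6); dL² = 292
right sensor world pos = (-4, -6); dR² = 272
sL = 120/292 = 30/73
sR = 120/272 = 15/34
mL = -1/2·sL + -1/2·sR = -2115/4964
mR = -1·sL + 0·sR = -30/73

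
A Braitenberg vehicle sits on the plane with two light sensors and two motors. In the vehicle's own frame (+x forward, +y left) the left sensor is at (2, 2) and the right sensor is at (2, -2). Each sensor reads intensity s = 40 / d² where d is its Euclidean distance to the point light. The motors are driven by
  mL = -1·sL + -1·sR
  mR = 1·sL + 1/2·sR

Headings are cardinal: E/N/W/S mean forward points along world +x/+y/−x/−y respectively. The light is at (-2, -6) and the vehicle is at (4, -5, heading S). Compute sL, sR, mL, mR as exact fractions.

8/13 40/17 -656/221 396/221

left sensor world pos  = (6, -7); dL² = 65
right sensor world pos = (2, -7); dR² = 17
sL = 40/65 = 8/13
sR = 40/17 = 40/17
mL = -1·sL + -1·sR = -656/221
mR = 1·sL + 1/2·sR = 396/221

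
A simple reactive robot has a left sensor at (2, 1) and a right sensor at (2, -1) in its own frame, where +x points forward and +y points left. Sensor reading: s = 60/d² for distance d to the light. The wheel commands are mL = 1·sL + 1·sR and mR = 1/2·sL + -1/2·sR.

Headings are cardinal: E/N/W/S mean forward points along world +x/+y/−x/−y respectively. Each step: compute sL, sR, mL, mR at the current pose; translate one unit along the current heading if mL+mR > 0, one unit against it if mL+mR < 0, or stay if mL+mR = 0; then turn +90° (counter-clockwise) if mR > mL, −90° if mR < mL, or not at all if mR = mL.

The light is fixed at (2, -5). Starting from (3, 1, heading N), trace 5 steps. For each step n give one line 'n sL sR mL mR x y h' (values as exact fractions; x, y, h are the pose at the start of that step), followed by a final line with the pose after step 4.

n=0: pose=(3,1,N); sL=15/16, sR=15/17; mL=495/272, mR=15/544; mL+mR=1005/544 → advance +1; mR−mL=-975/544 → turn -1·90°
n=1: pose=(3,2,E); sL=60/73, sR=4/3; mL=472/219, mR=-56/219; mL+mR=416/219 → advance +1; mR−mL=-176/73 → turn -1·90°
n=2: pose=(4,2,S); sL=30/17, sR=30/13; mL=900/221, mR=-60/221; mL+mR=840/221 → advance +1; mR−mL=-960/221 → turn -1·90°
n=3: pose=(4,1,W); sL=12/5, sR=60/49; mL=888/245, mR=144/245; mL+mR=1032/245 → advance +1; mR−mL=-744/245 → turn -1·90°
n=4: pose=(3,1,N); sL=15/16, sR=15/17; mL=495/272, mR=15/544; mL+mR=1005/544 → advance +1; mR−mL=-975/544 → turn -1·90°

0 15/16 15/17 495/272 15/544 3 1 N
1 60/73 4/3 472/219 -56/219 3 2 E
2 30/17 30/13 900/221 -60/221 4 2 S
3 12/5 60/49 888/245 144/245 4 1 W
4 15/16 15/17 495/272 15/544 3 1 N
final 3 2 E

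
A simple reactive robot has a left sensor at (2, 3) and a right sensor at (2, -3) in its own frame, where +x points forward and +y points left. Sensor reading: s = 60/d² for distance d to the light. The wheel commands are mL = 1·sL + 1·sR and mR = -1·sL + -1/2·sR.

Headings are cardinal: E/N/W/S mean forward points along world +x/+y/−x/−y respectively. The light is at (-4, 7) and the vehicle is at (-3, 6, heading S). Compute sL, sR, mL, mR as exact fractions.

left sensor world pos  = (0, 4); dL² = 25
right sensor world pos = (-6, 4); dR² = 13
sL = 60/25 = 12/5
sR = 60/13 = 60/13
mL = 1·sL + 1·sR = 456/65
mR = -1·sL + -1/2·sR = -306/65

12/5 60/13 456/65 -306/65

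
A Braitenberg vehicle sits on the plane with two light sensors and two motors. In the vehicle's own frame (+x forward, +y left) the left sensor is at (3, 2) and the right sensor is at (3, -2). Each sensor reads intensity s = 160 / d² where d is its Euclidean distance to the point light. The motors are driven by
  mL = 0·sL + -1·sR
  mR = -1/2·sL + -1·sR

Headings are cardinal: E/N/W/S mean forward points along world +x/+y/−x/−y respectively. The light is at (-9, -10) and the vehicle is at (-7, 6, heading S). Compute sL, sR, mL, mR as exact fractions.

left sensor world pos  = (-5, 3); dL² = 185
right sensor world pos = (-9, 3); dR² = 169
sL = 160/185 = 32/37
sR = 160/169 = 160/169
mL = 0·sL + -1·sR = -160/169
mR = -1/2·sL + -1·sR = -8624/6253

32/37 160/169 -160/169 -8624/6253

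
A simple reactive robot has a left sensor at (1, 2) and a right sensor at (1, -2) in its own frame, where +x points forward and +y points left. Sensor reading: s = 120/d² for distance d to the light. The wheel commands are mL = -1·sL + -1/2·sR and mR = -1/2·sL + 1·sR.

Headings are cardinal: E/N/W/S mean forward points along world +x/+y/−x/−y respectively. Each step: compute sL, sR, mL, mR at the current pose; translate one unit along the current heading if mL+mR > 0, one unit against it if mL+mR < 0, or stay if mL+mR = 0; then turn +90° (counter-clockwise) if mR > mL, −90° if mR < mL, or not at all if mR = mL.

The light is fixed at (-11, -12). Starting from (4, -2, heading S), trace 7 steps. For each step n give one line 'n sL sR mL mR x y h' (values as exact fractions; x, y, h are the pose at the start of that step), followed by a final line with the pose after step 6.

0 12/37 12/25 -522/925 294/925 4 -2 S
1 24/85 120/337 -13188/28645 6156/28645 4 -1 E
2 5/12 3/10 -17/30 11/120 3 -1 N
3 120/233 120/313 -51540/72929 9180/72929 3 -2 W
4 12/37 12/25 -522/925 294/925 4 -2 S
5 24/85 120/337 -13188/28645 6156/28645 4 -1 E
6 5/12 3/10 -17/30 11/120 3 -1 N
final 3 -2 W

n=0: pose=(4,-2,S); sL=12/37, sR=12/25; mL=-522/925, mR=294/925; mL+mR=-228/925 → advance -1; mR−mL=816/925 → turn +1·90°
n=1: pose=(4,-1,E); sL=24/85, sR=120/337; mL=-13188/28645, mR=6156/28645; mL+mR=-7032/28645 → advance -1; mR−mL=19344/28645 → turn +1·90°
n=2: pose=(3,-1,N); sL=5/12, sR=3/10; mL=-17/30, mR=11/120; mL+mR=-19/40 → advance -1; mR−mL=79/120 → turn +1·90°
n=3: pose=(3,-2,W); sL=120/233, sR=120/313; mL=-51540/72929, mR=9180/72929; mL+mR=-42360/72929 → advance -1; mR−mL=60720/72929 → turn +1·90°
n=4: pose=(4,-2,S); sL=12/37, sR=12/25; mL=-522/925, mR=294/925; mL+mR=-228/925 → advance -1; mR−mL=816/925 → turn +1·90°
n=5: pose=(4,-1,E); sL=24/85, sR=120/337; mL=-13188/28645, mR=6156/28645; mL+mR=-7032/28645 → advance -1; mR−mL=19344/28645 → turn +1·90°
n=6: pose=(3,-1,N); sL=5/12, sR=3/10; mL=-17/30, mR=11/120; mL+mR=-19/40 → advance -1; mR−mL=79/120 → turn +1·90°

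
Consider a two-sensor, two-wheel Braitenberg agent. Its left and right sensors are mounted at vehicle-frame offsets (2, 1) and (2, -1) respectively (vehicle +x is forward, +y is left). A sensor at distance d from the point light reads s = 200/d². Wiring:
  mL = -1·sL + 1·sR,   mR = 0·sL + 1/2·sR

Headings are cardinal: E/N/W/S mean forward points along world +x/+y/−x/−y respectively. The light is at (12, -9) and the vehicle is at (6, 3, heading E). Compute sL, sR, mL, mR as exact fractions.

40/37 200/137 1920/5069 100/137

left sensor world pos  = (8, 4); dL² = 185
right sensor world pos = (8, 2); dR² = 137
sL = 200/185 = 40/37
sR = 200/137 = 200/137
mL = -1·sL + 1·sR = 1920/5069
mR = 0·sL + 1/2·sR = 100/137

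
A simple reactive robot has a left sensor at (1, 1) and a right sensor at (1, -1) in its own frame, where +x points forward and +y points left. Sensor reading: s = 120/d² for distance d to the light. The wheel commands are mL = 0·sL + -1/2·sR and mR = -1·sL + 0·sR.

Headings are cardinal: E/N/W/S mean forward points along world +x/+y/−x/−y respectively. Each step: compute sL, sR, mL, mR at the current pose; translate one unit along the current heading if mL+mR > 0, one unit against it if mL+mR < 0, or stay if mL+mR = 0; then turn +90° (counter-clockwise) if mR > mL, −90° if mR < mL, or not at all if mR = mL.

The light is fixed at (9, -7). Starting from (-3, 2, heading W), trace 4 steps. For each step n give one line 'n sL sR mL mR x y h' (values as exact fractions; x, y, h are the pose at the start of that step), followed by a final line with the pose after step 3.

0 120/233 120/269 -60/269 -120/233 -3 2 W
1 30/61 3/5 -3/10 -30/61 -2 2 N
2 120/181 120/149 -60/149 -120/181 -2 1 E
3 12/17 60/109 -30/109 -12/17 -3 1 S
final -3 2 W

n=0: pose=(-3,2,W); sL=120/233, sR=120/269; mL=-60/269, mR=-120/233; mL+mR=-46260/62677 → advance -1; mR−mL=-18300/62677 → turn -1·90°
n=1: pose=(-2,2,N); sL=30/61, sR=3/5; mL=-3/10, mR=-30/61; mL+mR=-483/610 → advance -1; mR−mL=-117/610 → turn -1·90°
n=2: pose=(-2,1,E); sL=120/181, sR=120/149; mL=-60/149, mR=-120/181; mL+mR=-28740/26969 → advance -1; mR−mL=-7020/26969 → turn -1·90°
n=3: pose=(-3,1,S); sL=12/17, sR=60/109; mL=-30/109, mR=-12/17; mL+mR=-1818/1853 → advance -1; mR−mL=-798/1853 → turn -1·90°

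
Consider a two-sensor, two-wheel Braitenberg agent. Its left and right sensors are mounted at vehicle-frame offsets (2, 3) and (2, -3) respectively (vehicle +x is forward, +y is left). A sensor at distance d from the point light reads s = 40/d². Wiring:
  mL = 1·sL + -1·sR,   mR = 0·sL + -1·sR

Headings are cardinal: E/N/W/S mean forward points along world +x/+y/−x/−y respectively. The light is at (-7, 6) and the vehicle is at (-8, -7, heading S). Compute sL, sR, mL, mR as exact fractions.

left sensor world pos  = (-5, -9); dL² = 229
right sensor world pos = (-11, -9); dR² = 241
sL = 40/229 = 40/229
sR = 40/241 = 40/241
mL = 1·sL + -1·sR = 480/55189
mR = 0·sL + -1·sR = -40/241

40/229 40/241 480/55189 -40/241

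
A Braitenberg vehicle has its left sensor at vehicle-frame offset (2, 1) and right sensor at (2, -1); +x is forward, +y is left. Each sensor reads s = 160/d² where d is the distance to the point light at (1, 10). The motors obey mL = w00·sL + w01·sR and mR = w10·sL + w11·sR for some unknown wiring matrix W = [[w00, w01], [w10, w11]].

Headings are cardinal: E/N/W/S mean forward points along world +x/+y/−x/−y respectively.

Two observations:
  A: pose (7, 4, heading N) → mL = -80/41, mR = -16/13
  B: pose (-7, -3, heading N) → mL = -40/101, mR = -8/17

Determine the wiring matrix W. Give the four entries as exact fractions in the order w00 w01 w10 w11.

obs A: pose=(7,4,N) → sL=160/41, sR=32/13, mL=-80/41, mR=-16/13
obs B: pose=(-7,-3,N) → sL=80/101, sR=16/17, mL=-40/101, mR=-8/17
sensor matrix S = [[160/41, 32/13], [80/101, 16/17]]; det S = 1576960/915161
solve [mL_A; mL_B] = S·[w00; w01] and [mR_A; mR_B] = S·[w10; w11]:
  w00 = -1/2, w01 = 0, w10 = 0, w11 = -1/2

-1/2 0 0 -1/2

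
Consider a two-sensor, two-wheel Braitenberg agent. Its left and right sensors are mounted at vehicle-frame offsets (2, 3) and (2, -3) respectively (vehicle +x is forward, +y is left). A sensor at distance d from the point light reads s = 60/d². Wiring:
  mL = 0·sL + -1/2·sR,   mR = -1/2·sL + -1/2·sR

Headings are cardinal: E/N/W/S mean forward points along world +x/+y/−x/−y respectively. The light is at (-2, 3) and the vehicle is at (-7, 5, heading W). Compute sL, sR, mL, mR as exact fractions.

left sensor world pos  = (-9, 2); dL² = 50
right sensor world pos = (-9, 8); dR² = 74
sL = 60/50 = 6/5
sR = 60/74 = 30/37
mL = 0·sL + -1/2·sR = -15/37
mR = -1/2·sL + -1/2·sR = -186/185

6/5 30/37 -15/37 -186/185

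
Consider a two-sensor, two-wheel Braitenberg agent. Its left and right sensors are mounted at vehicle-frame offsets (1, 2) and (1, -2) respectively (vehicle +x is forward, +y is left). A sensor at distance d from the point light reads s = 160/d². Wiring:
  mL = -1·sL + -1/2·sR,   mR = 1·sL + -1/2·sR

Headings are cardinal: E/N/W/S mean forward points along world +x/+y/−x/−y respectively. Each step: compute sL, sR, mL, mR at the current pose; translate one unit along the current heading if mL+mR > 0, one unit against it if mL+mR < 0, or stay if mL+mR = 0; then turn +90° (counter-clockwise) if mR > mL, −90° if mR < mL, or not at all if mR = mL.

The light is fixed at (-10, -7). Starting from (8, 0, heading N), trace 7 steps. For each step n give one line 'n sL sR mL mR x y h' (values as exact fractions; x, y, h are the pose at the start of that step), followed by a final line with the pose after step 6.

0 1/2 10/29 -39/58 19/58 8 0 N
1 32/61 160/353 -16176/21533 6416/21533 8 -1 W
2 80/233 80/157 -21880/36581 3240/36581 9 -1 S
3 160/481 32/85 -21296/40885 5904/40885 9 0 E
4 1/2 10/29 -39/58 19/58 8 0 N
5 32/61 160/353 -16176/21533 6416/21533 8 -1 W
6 80/233 80/157 -21880/36581 3240/36581 9 -1 S
final 9 0 E

n=0: pose=(8,0,N); sL=1/2, sR=10/29; mL=-39/58, mR=19/58; mL+mR=-10/29 → advance -1; mR−mL=1 → turn +1·90°
n=1: pose=(8,-1,W); sL=32/61, sR=160/353; mL=-16176/21533, mR=6416/21533; mL+mR=-160/353 → advance -1; mR−mL=64/61 → turn +1·90°
n=2: pose=(9,-1,S); sL=80/233, sR=80/157; mL=-21880/36581, mR=3240/36581; mL+mR=-80/157 → advance -1; mR−mL=160/233 → turn +1·90°
n=3: pose=(9,0,E); sL=160/481, sR=32/85; mL=-21296/40885, mR=5904/40885; mL+mR=-32/85 → advance -1; mR−mL=320/481 → turn +1·90°
n=4: pose=(8,0,N); sL=1/2, sR=10/29; mL=-39/58, mR=19/58; mL+mR=-10/29 → advance -1; mR−mL=1 → turn +1·90°
n=5: pose=(8,-1,W); sL=32/61, sR=160/353; mL=-16176/21533, mR=6416/21533; mL+mR=-160/353 → advance -1; mR−mL=64/61 → turn +1·90°
n=6: pose=(9,-1,S); sL=80/233, sR=80/157; mL=-21880/36581, mR=3240/36581; mL+mR=-80/157 → advance -1; mR−mL=160/233 → turn +1·90°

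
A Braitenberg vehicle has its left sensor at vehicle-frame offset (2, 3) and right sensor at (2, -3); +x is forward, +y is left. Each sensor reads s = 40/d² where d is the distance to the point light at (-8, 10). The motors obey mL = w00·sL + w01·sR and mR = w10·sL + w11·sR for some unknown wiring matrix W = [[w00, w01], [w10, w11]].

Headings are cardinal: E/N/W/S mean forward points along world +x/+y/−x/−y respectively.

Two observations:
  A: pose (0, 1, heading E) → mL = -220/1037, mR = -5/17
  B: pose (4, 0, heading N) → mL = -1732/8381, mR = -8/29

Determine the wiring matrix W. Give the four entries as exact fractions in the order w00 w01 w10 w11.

-1 1/2 -1 0

obs A: pose=(0,1,E) → sL=5/17, sR=10/61, mL=-220/1037, mR=-5/17
obs B: pose=(4,0,N) → sL=8/29, sR=40/289, mL=-1732/8381, mR=-8/29
sensor matrix S = [[5/17, 10/61], [8/29, 40/289]]; det S = -39240/8691097
solve [mL_A; mL_B] = S·[w00; w01] and [mR_A; mR_B] = S·[w10; w11]:
  w00 = -1, w01 = 1/2, w10 = -1, w11 = 0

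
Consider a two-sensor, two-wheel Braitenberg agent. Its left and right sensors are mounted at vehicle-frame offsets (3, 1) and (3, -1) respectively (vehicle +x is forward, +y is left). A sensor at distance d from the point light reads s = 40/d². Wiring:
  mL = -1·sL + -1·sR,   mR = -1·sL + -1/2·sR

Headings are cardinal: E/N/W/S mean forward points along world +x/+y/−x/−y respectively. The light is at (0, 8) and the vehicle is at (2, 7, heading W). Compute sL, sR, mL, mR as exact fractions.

left sensor world pos  = (-1, 6); dL² = 5
right sensor world pos = (-1, 8); dR² = 1
sL = 40/5 = 8
sR = 40/1 = 40
mL = -1·sL + -1·sR = -48
mR = -1·sL + -1/2·sR = -28

8 40 -48 -28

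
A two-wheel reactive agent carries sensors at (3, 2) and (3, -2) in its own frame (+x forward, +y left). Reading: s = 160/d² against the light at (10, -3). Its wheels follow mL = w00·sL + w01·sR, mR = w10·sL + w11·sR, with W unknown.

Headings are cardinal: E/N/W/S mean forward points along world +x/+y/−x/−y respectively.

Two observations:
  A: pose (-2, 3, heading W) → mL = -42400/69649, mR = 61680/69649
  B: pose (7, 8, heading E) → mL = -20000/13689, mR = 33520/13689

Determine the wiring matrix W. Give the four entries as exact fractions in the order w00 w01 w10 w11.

obs A: pose=(-2,3,W) → sL=160/241, sR=160/289, mL=-42400/69649, mR=61680/69649
obs B: pose=(7,8,E) → sL=160/169, sR=160/81, mL=-20000/13689, mR=33520/13689
sensor matrix S = [[160/241, 160/289], [160/169, 160/81]]; det S = 750592000/953425161
solve [mL_A; mL_B] = S·[w00; w01] and [mR_A; mR_B] = S·[w10; w11]:
  w00 = -1/2, w01 = -1/2, w10 = 1/2, w11 = 1

-1/2 -1/2 1/2 1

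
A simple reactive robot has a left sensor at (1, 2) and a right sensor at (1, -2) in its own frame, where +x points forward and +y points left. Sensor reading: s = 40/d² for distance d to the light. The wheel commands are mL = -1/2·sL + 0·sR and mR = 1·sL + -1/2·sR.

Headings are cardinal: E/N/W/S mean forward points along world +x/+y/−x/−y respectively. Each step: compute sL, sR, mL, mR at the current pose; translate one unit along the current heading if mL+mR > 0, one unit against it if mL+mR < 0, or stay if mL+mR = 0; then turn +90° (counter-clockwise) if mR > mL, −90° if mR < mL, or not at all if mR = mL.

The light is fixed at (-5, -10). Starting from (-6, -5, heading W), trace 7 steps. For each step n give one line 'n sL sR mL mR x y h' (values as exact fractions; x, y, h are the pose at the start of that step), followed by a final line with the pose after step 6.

0 40/13 40/53 -20/13 1860/689 -6 -5 W
1 5/2 5/4 -5/4 15/8 -7 -5 S
2 40/37 8 -20/37 -108/37 -7 -6 E
3 4 20/17 -2 58/17 -8 -6 S
4 40/29 8 -20/29 -76/29 -8 -7 E
5 5 1 -5/2 9/2 -9 -7 S
6 8/5 40/9 -4/5 -28/45 -9 -8 E
final -10 -8 N

n=0: pose=(-6,-5,W); sL=40/13, sR=40/53; mL=-20/13, mR=1860/689; mL+mR=800/689 → advance +1; mR−mL=2920/689 → turn +1·90°
n=1: pose=(-7,-5,S); sL=5/2, sR=5/4; mL=-5/4, mR=15/8; mL+mR=5/8 → advance +1; mR−mL=25/8 → turn +1·90°
n=2: pose=(-7,-6,E); sL=40/37, sR=8; mL=-20/37, mR=-108/37; mL+mR=-128/37 → advance -1; mR−mL=-88/37 → turn -1·90°
n=3: pose=(-8,-6,S); sL=4, sR=20/17; mL=-2, mR=58/17; mL+mR=24/17 → advance +1; mR−mL=92/17 → turn +1·90°
n=4: pose=(-8,-7,E); sL=40/29, sR=8; mL=-20/29, mR=-76/29; mL+mR=-96/29 → advance -1; mR−mL=-56/29 → turn -1·90°
n=5: pose=(-9,-7,S); sL=5, sR=1; mL=-5/2, mR=9/2; mL+mR=2 → advance +1; mR−mL=7 → turn +1·90°
n=6: pose=(-9,-8,E); sL=8/5, sR=40/9; mL=-4/5, mR=-28/45; mL+mR=-64/45 → advance -1; mR−mL=8/45 → turn +1·90°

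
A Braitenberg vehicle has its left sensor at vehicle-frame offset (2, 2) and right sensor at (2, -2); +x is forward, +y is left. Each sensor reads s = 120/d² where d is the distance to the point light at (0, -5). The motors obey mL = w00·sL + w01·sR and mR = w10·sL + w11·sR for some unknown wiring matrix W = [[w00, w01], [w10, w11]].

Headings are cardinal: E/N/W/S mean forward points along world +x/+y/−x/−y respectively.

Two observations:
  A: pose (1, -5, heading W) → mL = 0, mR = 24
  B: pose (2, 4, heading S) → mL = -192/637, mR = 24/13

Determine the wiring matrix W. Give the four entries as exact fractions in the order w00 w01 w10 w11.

1/2 -1/2 1 0

obs A: pose=(1,-5,W) → sL=24, sR=24, mL=0, mR=24
obs B: pose=(2,4,S) → sL=24/13, sR=120/49, mL=-192/637, mR=24/13
sensor matrix S = [[24, 24], [24/13, 120/49]]; det S = 9216/637
solve [mL_A; mL_B] = S·[w00; w01] and [mR_A; mR_B] = S·[w10; w11]:
  w00 = 1/2, w01 = -1/2, w10 = 1, w11 = 0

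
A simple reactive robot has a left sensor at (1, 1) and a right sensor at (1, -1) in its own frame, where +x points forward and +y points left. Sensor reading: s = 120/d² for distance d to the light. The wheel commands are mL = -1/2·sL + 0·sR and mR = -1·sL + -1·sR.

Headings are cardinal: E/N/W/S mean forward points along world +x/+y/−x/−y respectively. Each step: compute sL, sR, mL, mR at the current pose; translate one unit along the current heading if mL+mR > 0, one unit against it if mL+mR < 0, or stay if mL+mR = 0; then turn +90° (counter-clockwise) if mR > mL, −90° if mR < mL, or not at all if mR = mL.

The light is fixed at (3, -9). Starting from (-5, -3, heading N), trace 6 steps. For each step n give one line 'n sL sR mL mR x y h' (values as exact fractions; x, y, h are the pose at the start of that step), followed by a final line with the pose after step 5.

n=0: pose=(-5,-3,N); sL=12/13, sR=60/49; mL=-6/13, mR=-1368/637; mL+mR=-1662/637 → advance -1; mR−mL=-1074/637 → turn -1·90°
n=1: pose=(-5,-4,E); sL=24/17, sR=24/13; mL=-12/17, mR=-720/221; mL+mR=-876/221 → advance -1; mR−mL=-564/221 → turn -1·90°
n=2: pose=(-6,-4,S); sL=3/2, sR=30/29; mL=-3/4, mR=-147/58; mL+mR=-381/116 → advance -1; mR−mL=-207/116 → turn -1·90°
n=3: pose=(-6,-3,W); sL=24/25, sR=120/149; mL=-12/25, mR=-6576/3725; mL+mR=-8364/3725 → advance -1; mR−mL=-4788/3725 → turn -1·90°
n=4: pose=(-5,-3,N); sL=12/13, sR=60/49; mL=-6/13, mR=-1368/637; mL+mR=-1662/637 → advance -1; mR−mL=-1074/637 → turn -1·90°
n=5: pose=(-5,-4,E); sL=24/17, sR=24/13; mL=-12/17, mR=-720/221; mL+mR=-876/221 → advance -1; mR−mL=-564/221 → turn -1·90°

0 12/13 60/49 -6/13 -1368/637 -5 -3 N
1 24/17 24/13 -12/17 -720/221 -5 -4 E
2 3/2 30/29 -3/4 -147/58 -6 -4 S
3 24/25 120/149 -12/25 -6576/3725 -6 -3 W
4 12/13 60/49 -6/13 -1368/637 -5 -3 N
5 24/17 24/13 -12/17 -720/221 -5 -4 E
final -6 -4 S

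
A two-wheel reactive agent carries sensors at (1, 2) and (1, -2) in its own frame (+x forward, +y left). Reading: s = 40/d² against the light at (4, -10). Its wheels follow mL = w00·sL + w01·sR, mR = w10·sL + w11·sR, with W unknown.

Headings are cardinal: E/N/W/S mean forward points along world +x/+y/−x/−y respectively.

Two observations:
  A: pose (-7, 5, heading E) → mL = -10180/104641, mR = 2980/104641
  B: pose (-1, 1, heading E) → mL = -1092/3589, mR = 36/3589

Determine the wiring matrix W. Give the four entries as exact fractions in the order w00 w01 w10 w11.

1/2 -1 1 -1/2

obs A: pose=(-7,5,E) → sL=40/389, sR=40/269, mL=-10180/104641, mR=2980/104641
obs B: pose=(-1,1,E) → sL=8/37, sR=40/97, mL=-1092/3589, mR=36/3589
sensor matrix S = [[40/389, 40/269], [8/37, 40/97]]; det S = 3850240/375556549
solve [mL_A; mL_B] = S·[w00; w01] and [mR_A; mR_B] = S·[w10; w11]:
  w00 = 1/2, w01 = -1, w10 = 1, w11 = -1/2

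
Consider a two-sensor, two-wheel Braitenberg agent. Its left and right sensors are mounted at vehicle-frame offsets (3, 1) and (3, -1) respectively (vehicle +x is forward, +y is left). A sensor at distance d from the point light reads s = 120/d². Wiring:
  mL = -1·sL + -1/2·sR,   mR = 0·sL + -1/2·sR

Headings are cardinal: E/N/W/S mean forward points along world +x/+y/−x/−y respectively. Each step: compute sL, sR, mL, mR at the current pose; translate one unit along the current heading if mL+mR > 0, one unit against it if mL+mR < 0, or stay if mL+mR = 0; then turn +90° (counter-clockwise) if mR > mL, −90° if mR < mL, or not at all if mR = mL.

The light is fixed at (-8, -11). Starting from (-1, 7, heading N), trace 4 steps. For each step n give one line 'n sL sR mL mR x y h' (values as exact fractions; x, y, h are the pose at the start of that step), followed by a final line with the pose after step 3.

n=0: pose=(-1,7,N); sL=40/159, sR=24/101; mL=-5948/16059, mR=-12/101; mL+mR=-7856/16059 → advance -1; mR−mL=40/159 → turn +1·90°
n=1: pose=(-1,6,W); sL=15/34, sR=6/17; mL=-21/34, mR=-3/17; mL+mR=-27/34 → advance -1; mR−mL=15/34 → turn +1·90°
n=2: pose=(0,6,S); sL=120/277, sR=24/49; mL=-9204/13573, mR=-12/49; mL+mR=-12528/13573 → advance -1; mR−mL=120/277 → turn +1·90°
n=3: pose=(0,7,E); sL=60/241, sR=12/41; mL=-3906/9881, mR=-6/41; mL+mR=-5352/9881 → advance -1; mR−mL=60/241 → turn +1·90°

0 40/159 24/101 -5948/16059 -12/101 -1 7 N
1 15/34 6/17 -21/34 -3/17 -1 6 W
2 120/277 24/49 -9204/13573 -12/49 0 6 S
3 60/241 12/41 -3906/9881 -6/41 0 7 E
final -1 7 N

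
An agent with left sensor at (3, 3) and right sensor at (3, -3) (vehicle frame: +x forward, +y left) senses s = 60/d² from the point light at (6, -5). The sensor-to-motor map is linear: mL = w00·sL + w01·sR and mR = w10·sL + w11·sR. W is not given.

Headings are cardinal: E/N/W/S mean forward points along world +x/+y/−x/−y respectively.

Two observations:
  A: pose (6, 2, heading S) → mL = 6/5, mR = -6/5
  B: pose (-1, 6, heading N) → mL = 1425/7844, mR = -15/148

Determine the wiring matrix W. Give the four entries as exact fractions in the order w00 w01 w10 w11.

-1/2 1 -1/2 0

obs A: pose=(6,2,S) → sL=12/5, sR=12/5, mL=6/5, mR=-6/5
obs B: pose=(-1,6,N) → sL=15/74, sR=15/53, mL=1425/7844, mR=-15/148
sensor matrix S = [[12/5, 12/5], [15/74, 15/53]]; det S = 378/1961
solve [mL_A; mL_B] = S·[w00; w01] and [mR_A; mR_B] = S·[w10; w11]:
  w00 = -1/2, w01 = 1, w10 = -1/2, w11 = 0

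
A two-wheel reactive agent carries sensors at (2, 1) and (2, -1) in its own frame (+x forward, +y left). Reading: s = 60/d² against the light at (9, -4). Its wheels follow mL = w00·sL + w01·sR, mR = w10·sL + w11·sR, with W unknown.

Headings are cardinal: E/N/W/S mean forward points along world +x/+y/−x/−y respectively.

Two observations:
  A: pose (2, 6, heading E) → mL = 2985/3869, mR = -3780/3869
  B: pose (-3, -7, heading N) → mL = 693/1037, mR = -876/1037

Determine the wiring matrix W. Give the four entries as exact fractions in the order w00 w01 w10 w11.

obs A: pose=(2,6,E) → sL=30/73, sR=30/53, mL=2985/3869, mR=-3780/3869
obs B: pose=(-3,-7,N) → sL=6/17, sR=30/61, mL=693/1037, mR=-876/1037
sensor matrix S = [[30/73, 30/53], [6/17, 30/61]]; det S = 9360/4012153
solve [mL_A; mL_B] = S·[w00; w01] and [mR_A; mR_B] = S·[w10; w11]:
  w00 = 1/2, w01 = 1, w10 = -1, w11 = -1

1/2 1 -1 -1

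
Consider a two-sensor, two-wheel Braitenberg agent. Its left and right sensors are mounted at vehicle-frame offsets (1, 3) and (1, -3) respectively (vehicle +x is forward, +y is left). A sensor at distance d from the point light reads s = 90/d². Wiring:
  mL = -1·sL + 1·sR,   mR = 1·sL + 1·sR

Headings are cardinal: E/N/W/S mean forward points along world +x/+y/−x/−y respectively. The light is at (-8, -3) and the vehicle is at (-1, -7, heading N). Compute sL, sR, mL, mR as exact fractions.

18/5 90/109 -1512/545 2412/545

left sensor world pos  = (-4, -6); dL² = 25
right sensor world pos = (2, -6); dR² = 109
sL = 90/25 = 18/5
sR = 90/109 = 90/109
mL = -1·sL + 1·sR = -1512/545
mR = 1·sL + 1·sR = 2412/545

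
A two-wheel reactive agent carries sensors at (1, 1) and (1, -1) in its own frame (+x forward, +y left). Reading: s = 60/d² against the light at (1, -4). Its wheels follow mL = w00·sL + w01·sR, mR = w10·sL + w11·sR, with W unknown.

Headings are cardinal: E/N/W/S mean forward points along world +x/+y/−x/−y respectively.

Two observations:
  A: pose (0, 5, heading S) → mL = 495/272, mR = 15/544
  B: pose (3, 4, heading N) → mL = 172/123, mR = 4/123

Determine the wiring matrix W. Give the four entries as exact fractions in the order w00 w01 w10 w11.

obs A: pose=(0,5,S) → sL=15/16, sR=15/17, mL=495/272, mR=15/544
obs B: pose=(3,4,N) → sL=30/41, sR=2/3, mL=172/123, mR=4/123
sensor matrix S = [[15/16, 15/17], [30/41, 2/3]]; det S = -115/5576
solve [mL_A; mL_B] = S·[w00; w01] and [mR_A; mR_B] = S·[w10; w11]:
  w00 = 1, w01 = 1, w10 = 1/2, w11 = -1/2

1 1 1/2 -1/2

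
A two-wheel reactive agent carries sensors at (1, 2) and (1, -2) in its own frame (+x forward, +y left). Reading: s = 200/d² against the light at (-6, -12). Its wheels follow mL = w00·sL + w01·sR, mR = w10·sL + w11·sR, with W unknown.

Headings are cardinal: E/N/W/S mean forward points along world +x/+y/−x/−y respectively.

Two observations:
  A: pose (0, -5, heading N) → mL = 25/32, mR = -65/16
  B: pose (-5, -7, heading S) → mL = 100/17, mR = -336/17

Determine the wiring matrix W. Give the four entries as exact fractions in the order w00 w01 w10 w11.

obs A: pose=(0,-5,N) → sL=5/2, sR=25/16, mL=25/32, mR=-65/16
obs B: pose=(-5,-7,S) → sL=8, sR=200/17, mL=100/17, mR=-336/17
sensor matrix S = [[5/2, 25/16], [8, 200/17]]; det S = 575/34
solve [mL_A; mL_B] = S·[w00; w01] and [mR_A; mR_B] = S·[w10; w11]:
  w00 = 0, w01 = 1/2, w10 = -1, w11 = -1

0 1/2 -1 -1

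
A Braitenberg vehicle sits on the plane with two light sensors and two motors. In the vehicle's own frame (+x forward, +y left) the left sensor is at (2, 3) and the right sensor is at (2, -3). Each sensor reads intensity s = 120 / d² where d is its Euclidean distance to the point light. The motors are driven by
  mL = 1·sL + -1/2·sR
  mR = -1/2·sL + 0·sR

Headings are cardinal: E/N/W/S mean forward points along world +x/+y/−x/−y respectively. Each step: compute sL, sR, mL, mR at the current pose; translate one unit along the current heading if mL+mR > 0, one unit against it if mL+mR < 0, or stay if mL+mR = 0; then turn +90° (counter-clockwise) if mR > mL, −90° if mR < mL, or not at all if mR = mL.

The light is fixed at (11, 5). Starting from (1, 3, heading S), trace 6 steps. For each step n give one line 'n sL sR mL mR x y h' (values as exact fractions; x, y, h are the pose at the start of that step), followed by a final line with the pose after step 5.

n=0: pose=(1,3,S); sL=24/13, sR=24/37; mL=732/481, mR=-12/13; mL+mR=288/481 → advance +1; mR−mL=-1176/481 → turn -1·90°
n=1: pose=(1,2,W); sL=2/3, sR=5/6; mL=1/4, mR=-1/3; mL+mR=-1/12 → advance -1; mR−mL=-7/12 → turn -1·90°
n=2: pose=(2,2,N); sL=24/29, sR=120/37; mL=-852/1073, mR=-12/29; mL+mR=-1296/1073 → advance -1; mR−mL=408/1073 → turn +1·90°
n=3: pose=(2,1,W); sL=12/17, sR=60/61; mL=222/1037, mR=-6/17; mL+mR=-144/1037 → advance -1; mR−mL=-588/1037 → turn -1·90°
n=4: pose=(3,1,N); sL=24/25, sR=120/29; mL=-804/725, mR=-12/25; mL+mR=-1152/725 → advance -1; mR−mL=456/725 → turn +1·90°
n=5: pose=(3,0,W); sL=30/41, sR=15/13; mL=165/1066, mR=-15/41; mL+mR=-225/1066 → advance -1; mR−mL=-555/1066 → turn -1·90°

0 24/13 24/37 732/481 -12/13 1 3 S
1 2/3 5/6 1/4 -1/3 1 2 W
2 24/29 120/37 -852/1073 -12/29 2 2 N
3 12/17 60/61 222/1037 -6/17 2 1 W
4 24/25 120/29 -804/725 -12/25 3 1 N
5 30/41 15/13 165/1066 -15/41 3 0 W
final 4 0 N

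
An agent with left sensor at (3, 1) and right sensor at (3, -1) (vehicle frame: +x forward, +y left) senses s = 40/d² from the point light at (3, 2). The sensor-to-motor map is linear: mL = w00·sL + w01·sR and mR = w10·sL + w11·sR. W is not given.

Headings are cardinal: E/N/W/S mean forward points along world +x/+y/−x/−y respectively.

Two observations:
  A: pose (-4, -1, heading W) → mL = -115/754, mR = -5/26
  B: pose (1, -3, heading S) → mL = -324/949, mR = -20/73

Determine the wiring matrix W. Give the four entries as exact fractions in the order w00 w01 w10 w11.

-1 1/2 0 -1/2

obs A: pose=(-4,-1,W) → sL=10/29, sR=5/13, mL=-115/754, mR=-5/26
obs B: pose=(1,-3,S) → sL=8/13, sR=40/73, mL=-324/949, mR=-20/73
sensor matrix S = [[10/29, 5/13], [8/13, 40/73]]; det S = -17080/357773
solve [mL_A; mL_B] = S·[w00; w01] and [mR_A; mR_B] = S·[w10; w11]:
  w00 = -1, w01 = 1/2, w10 = 0, w11 = -1/2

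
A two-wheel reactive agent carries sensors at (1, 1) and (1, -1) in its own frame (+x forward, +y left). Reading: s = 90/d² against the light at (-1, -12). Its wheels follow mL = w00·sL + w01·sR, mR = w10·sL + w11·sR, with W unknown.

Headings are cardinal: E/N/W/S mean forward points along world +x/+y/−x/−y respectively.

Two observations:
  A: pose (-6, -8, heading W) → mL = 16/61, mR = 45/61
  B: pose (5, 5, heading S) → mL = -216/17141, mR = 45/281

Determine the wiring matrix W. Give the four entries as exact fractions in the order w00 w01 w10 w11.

obs A: pose=(-6,-8,W) → sL=2, sR=90/61, mL=16/61, mR=45/61
obs B: pose=(5,5,S) → sL=18/61, sR=90/281, mL=-216/17141, mR=45/281
sensor matrix S = [[2, 90/61], [18/61, 90/281]]; det S = 214560/1045601
solve [mL_A; mL_B] = S·[w00; w01] and [mR_A; mR_B] = S·[w10; w11]:
  w00 = 1/2, w01 = -1/2, w10 = 0, w11 = 1/2

1/2 -1/2 0 1/2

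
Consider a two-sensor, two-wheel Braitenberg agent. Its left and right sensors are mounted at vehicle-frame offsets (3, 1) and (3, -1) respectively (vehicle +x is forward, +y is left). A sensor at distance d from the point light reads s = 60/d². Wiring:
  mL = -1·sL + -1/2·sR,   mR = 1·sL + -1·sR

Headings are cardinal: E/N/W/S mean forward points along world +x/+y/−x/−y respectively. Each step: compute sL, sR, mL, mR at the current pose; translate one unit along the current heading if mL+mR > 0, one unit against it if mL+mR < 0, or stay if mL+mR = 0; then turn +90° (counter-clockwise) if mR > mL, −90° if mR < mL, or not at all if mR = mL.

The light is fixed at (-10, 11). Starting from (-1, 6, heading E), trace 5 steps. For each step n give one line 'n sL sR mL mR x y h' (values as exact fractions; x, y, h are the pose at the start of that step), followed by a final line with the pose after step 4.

n=0: pose=(-1,6,E); sL=3/8, sR=1/3; mL=-13/24, mR=1/24; mL+mR=-1/2 → advance -1; mR−mL=7/12 → turn +1·90°
n=1: pose=(-2,6,N); sL=60/53, sR=12/17; mL=-1338/901, mR=384/901; mL+mR=-18/17 → advance -1; mR−mL=1722/901 → turn +1·90°
n=2: pose=(-2,5,W); sL=30/37, sR=6/5; mL=-261/185, mR=-72/185; mL+mR=-9/5 → advance -1; mR−mL=189/185 → turn +1·90°
n=3: pose=(-1,5,S); sL=60/181, sR=12/29; mL=-2826/5249, mR=-432/5249; mL+mR=-18/29 → advance -1; mR−mL=2394/5249 → turn +1·90°
n=4: pose=(-1,6,E); sL=3/8, sR=1/3; mL=-13/24, mR=1/24; mL+mR=-1/2 → advance -1; mR−mL=7/12 → turn +1·90°

0 3/8 1/3 -13/24 1/24 -1 6 E
1 60/53 12/17 -1338/901 384/901 -2 6 N
2 30/37 6/5 -261/185 -72/185 -2 5 W
3 60/181 12/29 -2826/5249 -432/5249 -1 5 S
4 3/8 1/3 -13/24 1/24 -1 6 E
final -2 6 N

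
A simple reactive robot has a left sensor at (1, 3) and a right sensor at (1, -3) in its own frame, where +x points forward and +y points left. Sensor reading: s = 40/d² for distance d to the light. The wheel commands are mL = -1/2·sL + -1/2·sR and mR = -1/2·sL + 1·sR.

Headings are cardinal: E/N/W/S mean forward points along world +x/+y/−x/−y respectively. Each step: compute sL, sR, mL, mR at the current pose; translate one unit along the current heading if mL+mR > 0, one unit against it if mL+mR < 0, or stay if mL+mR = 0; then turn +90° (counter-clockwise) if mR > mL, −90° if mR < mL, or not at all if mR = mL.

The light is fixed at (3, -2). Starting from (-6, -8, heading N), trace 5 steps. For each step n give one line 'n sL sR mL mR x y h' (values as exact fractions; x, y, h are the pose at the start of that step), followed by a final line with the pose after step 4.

n=0: pose=(-6,-8,N); sL=40/169, sR=40/61; mL=-4600/10309, mR=5540/10309; mL+mR=940/10309 → advance +1; mR−mL=60/61 → turn +1·90°
n=1: pose=(-6,-7,W); sL=10/41, sR=5/13; mL=-335/1066, mR=140/533; mL+mR=-55/1066 → advance -1; mR−mL=15/26 → turn +1·90°
n=2: pose=(-5,-7,S); sL=40/61, sR=40/157; mL=-4360/9577, mR=-700/9577; mL+mR=-5060/9577 → advance -1; mR−mL=60/157 → turn +1·90°
n=3: pose=(-5,-6,E); sL=4/5, sR=20/49; mL=-148/245, mR=2/245; mL+mR=-146/245 → advance -1; mR−mL=30/49 → turn +1·90°
n=4: pose=(-6,-6,N); sL=40/153, sR=8/9; mL=-88/153, mR=116/153; mL+mR=28/153 → advance +1; mR−mL=4/3 → turn +1·90°

0 40/169 40/61 -4600/10309 5540/10309 -6 -8 N
1 10/41 5/13 -335/1066 140/533 -6 -7 W
2 40/61 40/157 -4360/9577 -700/9577 -5 -7 S
3 4/5 20/49 -148/245 2/245 -5 -6 E
4 40/153 8/9 -88/153 116/153 -6 -6 N
final -6 -5 W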